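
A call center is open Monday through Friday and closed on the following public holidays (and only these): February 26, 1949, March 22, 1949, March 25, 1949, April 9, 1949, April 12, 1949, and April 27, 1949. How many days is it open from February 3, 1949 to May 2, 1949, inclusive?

59

February 3, 1949 is a Thursday.
From February 3, 1949 to May 2, 1949 is 89 days inclusive.
89 = 7 × 12 + 5, so there are 12 full weeks plus 5 extra days.
Each full week contributes 5 weekdays (Mon–Fri): 12 × 5 = 60.
The 5 extra days are Thu, Fri, Sat, Sun, Mon — 3 of them qualify.
Total: 60 + 3 = 63.
Holidays: February 26, 1949 (Sat); March 22, 1949 (Tue); March 25, 1949 (Fri); April 9, 1949 (Sat); April 12, 1949 (Tue); April 27, 1949 (Wed).
4 of the 6 holidays fall on weekdays; the rest are weekends and were already excluded.
Business days: 63 − 4 = 59.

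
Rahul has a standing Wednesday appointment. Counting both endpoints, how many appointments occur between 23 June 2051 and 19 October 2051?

23 June 2051 is a Friday.
From 23 June 2051 to 19 October 2051 is 119 days inclusive.
119 = 7 × 17, so the span is exactly 17 full weeks.
Each full week contributes one Wednesday: 17 so far.

17 Wednesdays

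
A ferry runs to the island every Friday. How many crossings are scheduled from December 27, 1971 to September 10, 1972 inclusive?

December 27, 1971 is a Monday.
That's 259 days from start to end, counting both.
259 = 7 × 37, so the span is exactly 37 full weeks.
Each full week contributes one Friday: 37 so far.
Total: 37.

37 Fridays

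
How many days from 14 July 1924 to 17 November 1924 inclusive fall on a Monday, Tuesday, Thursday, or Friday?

14 July 1924 is a Monday.
That's 127 days from start to end, counting both.
127 = 7 × 18 + 1, so there are 18 full weeks plus 1 extra day.
Each full week contributes 4 days from the set (Mon, Tue, Thu, Fri): 18 × 4 = 72.
The 1 extra day is Mon — 1 of them qualifies.
Total: 72 + 1 = 73.

73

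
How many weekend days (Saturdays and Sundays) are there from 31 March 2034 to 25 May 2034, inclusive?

31 March 2034 is a Friday.
From 31 March 2034 to 25 May 2034 is 56 days inclusive.
56 = 7 × 8, so the span is exactly 8 full weeks.
Each full week contributes 2 weekend days (Sat, Sun): 8 × 2 = 16.
Total: 16.

16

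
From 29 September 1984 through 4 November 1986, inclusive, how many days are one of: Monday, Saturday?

220

29 September 1984 is a Saturday.
That's 767 days from start to end, counting both.
767 = 7 × 109 + 4, so there are 109 full weeks plus 4 extra days.
Each full week contributes 2 days from the set (Mon, Sat): 109 × 2 = 218.
The 4 extra days are Saturday, Sunday, Monday, Tuesday — 2 of them qualify.
Total: 218 + 2 = 220.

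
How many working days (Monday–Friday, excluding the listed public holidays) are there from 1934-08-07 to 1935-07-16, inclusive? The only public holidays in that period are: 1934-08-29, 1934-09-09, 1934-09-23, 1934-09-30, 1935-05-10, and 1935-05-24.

1934-08-07 is a Tuesday.
From 1934-08-07 to 1935-07-16 is 344 days inclusive.
344 = 7 × 49 + 1, so there are 49 full weeks plus 1 extra day.
Each full week contributes 5 weekdays (Mon–Fri): 49 × 5 = 245.
The 1 extra day is Tue — 1 of them qualifies.
Total: 245 + 1 = 246.
Holidays: 1934-08-29 (Wed); 1934-09-09 (Sun); 1934-09-23 (Sun); 1934-09-30 (Sun); 1935-05-10 (Fri); 1935-05-24 (Fri).
3 of the 6 holidays fall on weekdays; the rest are weekends and were already excluded.
Business days: 246 − 3 = 243.

243 working days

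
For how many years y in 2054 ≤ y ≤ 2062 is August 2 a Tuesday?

Day of week of August 2 in each year:
2054: Sun, 2055: Mon, 2056: Wed, 2057: Thu, 2058: Fri, 2059: Sat, 2060: Mon, 2061: Tue ✓, 2062: Wed
Tuesdays: 2061.

1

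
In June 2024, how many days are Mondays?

June 1, 2024 is a Saturday.
From June 1, 2024 to June 30, 2024 is 30 days inclusive.
30 = 7 × 4 + 2, so there are 4 full weeks plus 2 extra days.
Each full week contributes one Monday: 4 so far.
The 2 extra days are Sat, Sun — none qualify.
Total: 4 + 0 = 4.

4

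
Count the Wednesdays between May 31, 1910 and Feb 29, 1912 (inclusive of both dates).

92

May 31, 1910 is a Tuesday.
From May 31, 1910 to Feb 29, 1912 is 640 days inclusive.
640 = 7 × 91 + 3, so there are 91 full weeks plus 3 extra days.
Each full week contributes one Wednesday: 91 so far.
The 3 extra days are Tuesday, Wednesday, Thursday — 1 of them qualifies.
Total: 91 + 1 = 92.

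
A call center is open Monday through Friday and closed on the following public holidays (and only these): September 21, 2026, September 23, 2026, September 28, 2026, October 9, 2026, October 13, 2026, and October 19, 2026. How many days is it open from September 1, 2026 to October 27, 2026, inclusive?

September 1, 2026 is a Tuesday.
That's 57 days from start to end, counting both.
57 = 7 × 8 + 1, so there are 8 full weeks plus 1 extra day.
Each full week contributes 5 weekdays (Mon–Fri): 8 × 5 = 40.
The 1 extra day is Tue — 1 of them qualifies.
Total: 40 + 1 = 41.
Holidays: September 21, 2026 (Mon); September 23, 2026 (Wed); September 28, 2026 (Mon); October 9, 2026 (Fri); October 13, 2026 (Tue); October 19, 2026 (Mon).
All 6 holidays fall on weekdays, so subtract 6.
Business days: 41 − 6 = 35.

35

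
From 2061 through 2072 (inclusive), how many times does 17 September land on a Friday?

Day of week of September 17 in each year:
2061: Sat, 2062: Sun, 2063: Mon, 2064: Wed, 2065: Thu, 2066: Fri ✓, 2067: Sat, 2068: Mon, 2069: Tue, 2070: Wed, 2071: Thu, 2072: Sat
Fridays: 2066.

1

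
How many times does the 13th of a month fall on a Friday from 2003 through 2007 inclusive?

Friday-the-13ths by year:
2003: Jun
2004: Feb, Aug
2005: May
2006: Jan, Oct
2007: Apr, Jul

8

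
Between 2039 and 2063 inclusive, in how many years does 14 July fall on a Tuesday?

Day of week of July 14 in each year:
2039: Thu, 2040: Sat, 2041: Sun, 2042: Mon, 2043: Tue ✓, 2044: Thu, 2045: Fri, 2046: Sat, 2047: Sun, 2048: Tue ✓, 2049: Wed, 2050: Thu, 2051: Fri, 2052: Sun, 2053: Mon, 2054: Tue ✓, 2055: Wed, 2056: Fri, 2057: Sat, 2058: Sun, 2059: Mon, 2060: Wed, 2061: Thu, 2062: Fri, 2063: Sat
Tuesdays: 2043, 2048, 2054.

3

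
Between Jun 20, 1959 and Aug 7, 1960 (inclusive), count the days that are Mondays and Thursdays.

Jun 20, 1959 is a Saturday.
That's 415 days from start to end, counting both.
415 = 7 × 59 + 2, so there are 59 full weeks plus 2 extra days.
Each full week contributes 2 days from the set (Mon, Thu): 59 × 2 = 118.
The 2 extra days are Sat, Sun — none qualify.
Total: 118 + 0 = 118.

118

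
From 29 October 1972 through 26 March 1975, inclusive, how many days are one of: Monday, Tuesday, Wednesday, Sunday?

29 October 1972 is a Sunday.
From 29 October 1972 to 26 March 1975 is 879 days inclusive.
879 = 7 × 125 + 4, so there are 125 full weeks plus 4 extra days.
Each full week contributes 4 days from the set (Mon, Tue, Wed, Sun): 125 × 4 = 500.
The 4 extra days are Sun, Mon, Tue, Wed — 4 of them qualify.
Total: 500 + 4 = 504.

504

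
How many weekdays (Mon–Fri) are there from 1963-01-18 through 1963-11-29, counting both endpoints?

226 weekdays

1963-01-18 is a Friday.
From 1963-01-18 to 1963-11-29 is 316 days inclusive.
316 = 7 × 45 + 1, so there are 45 full weeks plus 1 extra day.
Each full week contributes 5 weekdays (Mon–Fri): 45 × 5 = 225.
The 1 extra day is Fri — 1 of them qualifies.
Total: 225 + 1 = 226.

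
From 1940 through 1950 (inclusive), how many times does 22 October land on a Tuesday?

2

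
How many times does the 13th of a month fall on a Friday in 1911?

2

The 13th falls on a Friday when the month's 13th has weekday Fri.
Jan 13 is Fri ✓; Feb 13 is Mon; Mar 13 is Mon; Apr 13 is Thu; May 13 is Sat; Jun 13 is Tue; Jul 13 is Thu; Aug 13 is Sun; Sep 13 is Wed; Oct 13 is Fri ✓; Nov 13 is Mon; Dec 13 is Wed.
Friday the 13ths: Jan, Oct.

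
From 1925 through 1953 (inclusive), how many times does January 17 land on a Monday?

4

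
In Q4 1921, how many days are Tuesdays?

1921-10-01 is a Saturday.
From 1921-10-01 to 1921-12-31 is 92 days inclusive.
92 = 7 × 13 + 1, so there are 13 full weeks plus 1 extra day.
Each full week contributes one Tuesday: 13 so far.
The 1 extra day is Saturday — none qualify.
Total: 13 + 0 = 13.

13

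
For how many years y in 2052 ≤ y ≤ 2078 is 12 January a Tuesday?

Day of week of January 12 in each year:
2052: Fri, 2053: Sun, 2054: Mon, 2055: Tue ✓, 2056: Wed, 2057: Fri, 2058: Sat, 2059: Sun, 2060: Mon, 2061: Wed, 2062: Thu, 2063: Fri, 2064: Sat, 2065: Mon, 2066: Tue ✓, 2067: Wed, 2068: Thu, 2069: Sat, 2070: Sun, 2071: Mon, 2072: Tue ✓, 2073: Thu, 2074: Fri, 2075: Sat, 2076: Sun, 2077: Tue ✓, 2078: Wed
Tuesdays: 2055, 2066, 2072, 2077.

4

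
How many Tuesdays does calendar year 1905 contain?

52

1 January 1905 is a Sunday.
The range spans 365 days (inclusive of both endpoints).
365 = 7 × 52 + 1, so there are 52 full weeks plus 1 extra day.
Each full week contributes one Tuesday: 52 so far.
The 1 extra day is Sun — none qualify.
Total: 52 + 0 = 52.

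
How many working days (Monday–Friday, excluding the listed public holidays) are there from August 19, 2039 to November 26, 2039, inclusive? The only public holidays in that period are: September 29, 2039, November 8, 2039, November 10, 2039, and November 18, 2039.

August 19, 2039 is a Friday.
From August 19, 2039 to November 26, 2039 is 100 days inclusive.
100 = 7 × 14 + 2, so there are 14 full weeks plus 2 extra days.
Each full week contributes 5 weekdays (Mon–Fri): 14 × 5 = 70.
The 2 extra days are Fri, Sat — 1 of them qualifies.
Total: 70 + 1 = 71.
Holidays: September 29, 2039 (Thu); November 8, 2039 (Tue); November 10, 2039 (Thu); November 18, 2039 (Fri).
All 4 holidays fall on weekdays, so subtract 4.
Business days: 71 − 4 = 67.

67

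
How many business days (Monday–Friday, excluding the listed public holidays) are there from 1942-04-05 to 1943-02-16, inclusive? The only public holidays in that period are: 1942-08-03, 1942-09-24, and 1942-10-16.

224 business days

1942-04-05 is a Sunday.
The range spans 318 days (inclusive of both endpoints).
318 = 7 × 45 + 3, so there are 45 full weeks plus 3 extra days.
Each full week contributes 5 weekdays (Mon–Fri): 45 × 5 = 225.
The 3 extra days are Sun, Mon, Tue — 2 of them qualify.
Total: 225 + 2 = 227.
Holidays: 1942-08-03 (Mon); 1942-09-24 (Thu); 1942-10-16 (Fri).
All 3 holidays fall on weekdays, so subtract 3.
Business days: 227 − 3 = 224.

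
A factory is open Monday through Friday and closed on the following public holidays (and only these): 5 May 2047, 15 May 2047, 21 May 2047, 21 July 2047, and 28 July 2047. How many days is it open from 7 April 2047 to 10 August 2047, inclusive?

88

7 April 2047 is a Sunday.
The range spans 126 days (inclusive of both endpoints).
126 = 7 × 18, so the span is exactly 18 full weeks.
Each full week contributes 5 weekdays (Mon–Fri): 18 × 5 = 90.
Total: 90.
Holidays: 5 May 2047 (Sun); 15 May 2047 (Wed); 21 May 2047 (Tue); 21 July 2047 (Sun); 28 July 2047 (Sun).
2 of the 5 holidays fall on weekdays; the rest are weekends and were already excluded.
Business days: 90 − 2 = 88.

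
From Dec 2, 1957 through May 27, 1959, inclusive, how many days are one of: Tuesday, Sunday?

Dec 2, 1957 is a Monday.
The range spans 542 days (inclusive of both endpoints).
542 = 7 × 77 + 3, so there are 77 full weeks plus 3 extra days.
Each full week contributes 2 days from the set (Tue, Sun): 77 × 2 = 154.
The 3 extra days are Mon, Tue, Wed — 1 of them qualifies.
Total: 154 + 1 = 155.

155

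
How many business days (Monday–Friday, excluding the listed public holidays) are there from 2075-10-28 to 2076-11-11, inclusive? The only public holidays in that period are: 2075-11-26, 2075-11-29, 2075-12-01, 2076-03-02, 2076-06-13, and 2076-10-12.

269 business days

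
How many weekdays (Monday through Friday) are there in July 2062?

Jul 1, 2062 is a Saturday.
From Jul 1, 2062 to Jul 31, 2062 is 31 days inclusive.
31 = 7 × 4 + 3, so there are 4 full weeks plus 3 extra days.
Each full week contributes 5 weekdays (Mon–Fri): 4 × 5 = 20.
The 3 extra days are Saturday, Sunday, Monday — 1 of them qualifies.
Total: 20 + 1 = 21.

21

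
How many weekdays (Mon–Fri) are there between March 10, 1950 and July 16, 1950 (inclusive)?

91 weekdays

March 10, 1950 is a Friday.
The range spans 129 days (inclusive of both endpoints).
129 = 7 × 18 + 3, so there are 18 full weeks plus 3 extra days.
Each full week contributes 5 weekdays (Mon–Fri): 18 × 5 = 90.
The 3 extra days are Friday, Saturday, Sunday — 1 of them qualifies.
Total: 90 + 1 = 91.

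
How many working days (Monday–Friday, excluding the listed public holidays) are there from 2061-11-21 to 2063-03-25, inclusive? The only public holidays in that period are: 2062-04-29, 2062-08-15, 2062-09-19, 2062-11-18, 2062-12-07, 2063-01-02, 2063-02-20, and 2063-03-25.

345 working days

2061-11-21 is a Monday.
The range spans 490 days (inclusive of both endpoints).
490 = 7 × 70, so the span is exactly 70 full weeks.
Each full week contributes 5 weekdays (Mon–Fri): 70 × 5 = 350.
Holidays: 2062-04-29 (Sat); 2062-08-15 (Tue); 2062-09-19 (Tue); 2062-11-18 (Sat); 2062-12-07 (Thu); 2063-01-02 (Tue); 2063-02-20 (Tue); 2063-03-25 (Sun).
5 of the 8 holidays fall on weekdays; the rest are weekends and were already excluded.
Business days: 350 − 5 = 345.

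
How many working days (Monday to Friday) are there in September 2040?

20 weekdays

September 1, 2040 is a Saturday.
The range spans 30 days (inclusive of both endpoints).
30 = 7 × 4 + 2, so there are 4 full weeks plus 2 extra days.
Each full week contributes 5 weekdays (Mon–Fri): 4 × 5 = 20.
The 2 extra days are Saturday, Sunday — none qualify.
Total: 20 + 0 = 20.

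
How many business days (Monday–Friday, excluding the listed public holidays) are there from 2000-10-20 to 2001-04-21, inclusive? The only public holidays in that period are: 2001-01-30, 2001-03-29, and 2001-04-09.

128 business days

2000-10-20 is a Friday.
The range spans 184 days (inclusive of both endpoints).
184 = 7 × 26 + 2, so there are 26 full weeks plus 2 extra days.
Each full week contributes 5 weekdays (Mon–Fri): 26 × 5 = 130.
The 2 extra days are Fri, Sat — 1 of them qualifies.
Total: 130 + 1 = 131.
Holidays: 2001-01-30 (Tue); 2001-03-29 (Thu); 2001-04-09 (Mon).
All 3 holidays fall on weekdays, so subtract 3.
Business days: 131 − 3 = 128.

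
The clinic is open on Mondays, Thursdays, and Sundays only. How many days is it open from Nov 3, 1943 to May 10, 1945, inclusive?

238

Nov 3, 1943 is a Wednesday.
That's 555 days from start to end, counting both.
555 = 7 × 79 + 2, so there are 79 full weeks plus 2 extra days.
Each full week contributes 3 days from the set (Mon, Thu, Sun): 79 × 3 = 237.
The 2 extra days are Wednesday, Thursday — 1 of them qualifies.
Total: 237 + 1 = 238.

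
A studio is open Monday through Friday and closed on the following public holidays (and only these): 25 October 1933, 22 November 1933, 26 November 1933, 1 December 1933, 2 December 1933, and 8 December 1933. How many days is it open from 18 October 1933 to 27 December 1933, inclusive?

18 October 1933 is a Wednesday.
That's 71 days from start to end, counting both.
71 = 7 × 10 + 1, so there are 10 full weeks plus 1 extra day.
Each full week contributes 5 weekdays (Mon–Fri): 10 × 5 = 50.
The 1 extra day is Wed — 1 of them qualifies.
Total: 50 + 1 = 51.
Holidays: 25 October 1933 (Wed); 22 November 1933 (Wed); 26 November 1933 (Sun); 1 December 1933 (Fri); 2 December 1933 (Sat); 8 December 1933 (Fri).
4 of the 6 holidays fall on weekdays; the rest are weekends and were already excluded.
Business days: 51 − 4 = 47.

47 working days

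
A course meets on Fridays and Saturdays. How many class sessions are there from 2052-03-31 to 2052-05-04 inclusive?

10

2052-03-31 is a Sunday.
The range spans 35 days (inclusive of both endpoints).
35 = 7 × 5, so the span is exactly 5 full weeks.
Each full week contributes 2 days from the set (Fri, Sat): 5 × 2 = 10.
Total: 10.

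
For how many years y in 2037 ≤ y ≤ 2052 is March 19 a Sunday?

Day of week of March 19 in each year:
2037: Thu, 2038: Fri, 2039: Sat, 2040: Mon, 2041: Tue, 2042: Wed, 2043: Thu, 2044: Sat, 2045: Sun ✓, 2046: Mon, 2047: Tue, 2048: Thu, 2049: Fri, 2050: Sat, 2051: Sun ✓, 2052: Tue
Sundays: 2045, 2051.

2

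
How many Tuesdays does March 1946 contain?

4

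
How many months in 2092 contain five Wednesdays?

5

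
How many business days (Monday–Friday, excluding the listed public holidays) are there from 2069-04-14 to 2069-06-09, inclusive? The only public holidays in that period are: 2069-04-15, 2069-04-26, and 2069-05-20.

2069-04-14 is a Sunday.
That's 57 days from start to end, counting both.
57 = 7 × 8 + 1, so there are 8 full weeks plus 1 extra day.
Each full week contributes 5 weekdays (Mon–Fri): 8 × 5 = 40.
The 1 extra day is Sun — none qualify.
Total: 40 + 0 = 40.
Holidays: 2069-04-15 (Mon); 2069-04-26 (Fri); 2069-05-20 (Mon).
All 3 holidays fall on weekdays, so subtract 3.
Business days: 40 − 3 = 37.

37 business days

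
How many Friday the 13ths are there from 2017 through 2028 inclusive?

20

Friday-the-13ths by year:
2017: Jan, Oct
2018: Apr, Jul
2019: Sep, Dec
2020: Mar, Nov
2021: Aug
2022: May
2023: Jan, Oct
2024: Sep, Dec
2025: Jun
2026: Feb, Mar, Nov
2027: Aug
2028: Oct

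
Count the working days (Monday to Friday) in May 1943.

21

May 1, 1943 is a Saturday.
From May 1, 1943 to May 31, 1943 is 31 days inclusive.
31 = 7 × 4 + 3, so there are 4 full weeks plus 3 extra days.
Each full week contributes 5 weekdays (Mon–Fri): 4 × 5 = 20.
The 3 extra days are Saturday, Sunday, Monday — 1 of them qualifies.
Total: 20 + 1 = 21.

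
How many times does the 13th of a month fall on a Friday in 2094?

1

The 13th falls on a Friday when the month's 13th has weekday Fri.
Jan 13 is Wed; Feb 13 is Sat; Mar 13 is Sat; Apr 13 is Tue; May 13 is Thu; Jun 13 is Sun; Jul 13 is Tue; Aug 13 is Fri ✓; Sep 13 is Mon; Oct 13 is Wed; Nov 13 is Sat; Dec 13 is Mon.
Friday the 13ths: Aug.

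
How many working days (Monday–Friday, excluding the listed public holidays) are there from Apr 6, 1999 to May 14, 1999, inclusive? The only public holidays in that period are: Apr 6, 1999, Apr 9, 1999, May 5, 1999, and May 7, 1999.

25

Apr 6, 1999 is a Tuesday.
From Apr 6, 1999 to May 14, 1999 is 39 days inclusive.
39 = 7 × 5 + 4, so there are 5 full weeks plus 4 extra days.
Each full week contributes 5 weekdays (Mon–Fri): 5 × 5 = 25.
The 4 extra days are Tue, Wed, Thu, Fri — 4 of them qualify.
Total: 25 + 4 = 29.
Holidays: Apr 6, 1999 (Tue); Apr 9, 1999 (Fri); May 5, 1999 (Wed); May 7, 1999 (Fri).
All 4 holidays fall on weekdays, so subtract 4.
Business days: 29 − 4 = 25.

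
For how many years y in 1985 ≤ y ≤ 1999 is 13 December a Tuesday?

Day of week of December 13 in each year:
1985: Fri, 1986: Sat, 1987: Sun, 1988: Tue ✓, 1989: Wed, 1990: Thu, 1991: Fri, 1992: Sun, 1993: Mon, 1994: Tue ✓, 1995: Wed, 1996: Fri, 1997: Sat, 1998: Sun, 1999: Mon
Tuesdays: 1988, 1994.

2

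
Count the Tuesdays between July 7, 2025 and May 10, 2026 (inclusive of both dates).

44

July 7, 2025 is a Monday.
The range spans 308 days (inclusive of both endpoints).
308 = 7 × 44, so the span is exactly 44 full weeks.
Each full week contributes one Tuesday: 44 so far.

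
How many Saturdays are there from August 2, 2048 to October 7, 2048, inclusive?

9

August 2, 2048 is a Sunday.
That's 67 days from start to end, counting both.
67 = 7 × 9 + 4, so there are 9 full weeks plus 4 extra days.
Each full week contributes one Saturday: 9 so far.
The 4 extra days are Sun, Mon, Tue, Wed — none qualify.
Total: 9 + 0 = 9.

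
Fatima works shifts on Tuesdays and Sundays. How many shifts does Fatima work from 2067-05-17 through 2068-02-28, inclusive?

83

2067-05-17 is a Tuesday.
The range spans 288 days (inclusive of both endpoints).
288 = 7 × 41 + 1, so there are 41 full weeks plus 1 extra day.
Each full week contributes 2 days from the set (Tue, Sun): 41 × 2 = 82.
The 1 extra day is Tue — 1 of them qualifies.
Total: 82 + 1 = 83.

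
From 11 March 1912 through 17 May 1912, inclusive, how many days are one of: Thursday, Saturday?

11 March 1912 is a Monday.
From 11 March 1912 to 17 May 1912 is 68 days inclusive.
68 = 7 × 9 + 5, so there are 9 full weeks plus 5 extra days.
Each full week contributes 2 days from the set (Thu, Sat): 9 × 2 = 18.
The 5 extra days are Monday, Tuesday, Wednesday, Thursday, Friday — 1 of them qualifies.
Total: 18 + 1 = 19.

19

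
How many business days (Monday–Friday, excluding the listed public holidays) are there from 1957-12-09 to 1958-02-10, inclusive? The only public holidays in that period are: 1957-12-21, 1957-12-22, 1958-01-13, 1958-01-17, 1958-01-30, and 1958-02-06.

42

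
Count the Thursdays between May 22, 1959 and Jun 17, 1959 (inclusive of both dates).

3

May 22, 1959 is a Friday.
The range spans 27 days (inclusive of both endpoints).
27 = 7 × 3 + 6, so there are 3 full weeks plus 6 extra days.
Each full week contributes one Thursday: 3 so far.
The 6 extra days are Friday, Saturday, Sunday, Monday, Tuesday, Wednesday — none qualify.
Total: 3 + 0 = 3.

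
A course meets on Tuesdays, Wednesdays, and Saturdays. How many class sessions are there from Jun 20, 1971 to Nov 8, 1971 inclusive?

60

Jun 20, 1971 is a Sunday.
The range spans 142 days (inclusive of both endpoints).
142 = 7 × 20 + 2, so there are 20 full weeks plus 2 extra days.
Each full week contributes 3 days from the set (Tue, Wed, Sat): 20 × 3 = 60.
The 2 extra days are Sunday, Monday — none qualify.
Total: 60 + 0 = 60.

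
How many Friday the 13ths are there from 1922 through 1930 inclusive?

Friday-the-13ths by year:
1922: Jan, Oct
1923: Apr, Jul
1924: Jun
1925: Feb, Mar, Nov
1926: Aug
1927: May
1928: Jan, Apr, Jul
1929: Sep, Dec
1930: Jun

16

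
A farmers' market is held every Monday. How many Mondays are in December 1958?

5

1 December 1958 is a Monday.
The range spans 31 days (inclusive of both endpoints).
31 = 7 × 4 + 3, so there are 4 full weeks plus 3 extra days.
Each full week contributes one Monday: 4 so far.
The 3 extra days are Monday, Tuesday, Wednesday — 1 of them qualifies.
Total: 4 + 1 = 5.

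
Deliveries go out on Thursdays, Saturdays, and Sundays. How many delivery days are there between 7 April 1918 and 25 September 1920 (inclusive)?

387

7 April 1918 is a Sunday.
From 7 April 1918 to 25 September 1920 is 903 days inclusive.
903 = 7 × 129, so the span is exactly 129 full weeks.
Each full week contributes 3 days from the set (Thu, Sat, Sun): 129 × 3 = 387.
Total: 387.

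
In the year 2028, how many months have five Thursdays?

4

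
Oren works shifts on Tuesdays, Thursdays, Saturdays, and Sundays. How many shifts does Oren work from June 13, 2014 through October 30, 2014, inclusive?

80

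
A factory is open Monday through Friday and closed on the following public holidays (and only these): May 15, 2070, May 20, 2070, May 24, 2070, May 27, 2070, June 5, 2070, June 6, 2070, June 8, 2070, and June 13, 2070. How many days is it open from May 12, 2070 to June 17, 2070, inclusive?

May 12, 2070 is a Monday.
That's 37 days from start to end, counting both.
37 = 7 × 5 + 2, so there are 5 full weeks plus 2 extra days.
Each full week contributes 5 weekdays (Mon–Fri): 5 × 5 = 25.
The 2 extra days are Monday, Tuesday — 2 of them qualify.
Total: 25 + 2 = 27.
Holidays: May 15, 2070 (Thu); May 20, 2070 (Tue); May 24, 2070 (Sat); May 27, 2070 (Tue); June 5, 2070 (Thu); June 6, 2070 (Fri); June 8, 2070 (Sun); June 13, 2070 (Fri).
6 of the 8 holidays fall on weekdays; the rest are weekends and were already excluded.
Business days: 27 − 6 = 21.

21 business days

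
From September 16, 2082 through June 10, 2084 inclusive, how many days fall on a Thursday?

91

September 16, 2082 is a Wednesday.
From September 16, 2082 to June 10, 2084 is 634 days inclusive.
634 = 7 × 90 + 4, so there are 90 full weeks plus 4 extra days.
Each full week contributes one Thursday: 90 so far.
The 4 extra days are Wed, Thu, Fri, Sat — 1 of them qualifies.
Total: 90 + 1 = 91.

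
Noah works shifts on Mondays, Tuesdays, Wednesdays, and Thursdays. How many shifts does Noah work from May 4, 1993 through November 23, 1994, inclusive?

326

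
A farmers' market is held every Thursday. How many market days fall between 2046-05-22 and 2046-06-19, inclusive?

4

2046-05-22 is a Tuesday.
The range spans 29 days (inclusive of both endpoints).
29 = 7 × 4 + 1, so there are 4 full weeks plus 1 extra day.
Each full week contributes one Thursday: 4 so far.
The 1 extra day is Tue — none qualify.
Total: 4 + 0 = 4.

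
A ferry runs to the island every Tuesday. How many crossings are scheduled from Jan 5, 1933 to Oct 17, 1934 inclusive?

93

Jan 5, 1933 is a Thursday.
The range spans 651 days (inclusive of both endpoints).
651 = 7 × 93, so the span is exactly 93 full weeks.
Each full week contributes one Tuesday: 93 so far.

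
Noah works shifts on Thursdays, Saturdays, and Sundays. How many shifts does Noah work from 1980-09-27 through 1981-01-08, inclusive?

45

1980-09-27 is a Saturday.
From 1980-09-27 to 1981-01-08 is 104 days inclusive.
104 = 7 × 14 + 6, so there are 14 full weeks plus 6 extra days.
Each full week contributes 3 days from the set (Thu, Sat, Sun): 14 × 3 = 42.
The 6 extra days are Saturday, Sunday, Monday, Tuesday, Wednesday, Thursday — 3 of them qualify.
Total: 42 + 3 = 45.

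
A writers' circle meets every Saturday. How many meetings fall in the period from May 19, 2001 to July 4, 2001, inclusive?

May 19, 2001 is a Saturday.
From May 19, 2001 to July 4, 2001 is 47 days inclusive.
47 = 7 × 6 + 5, so there are 6 full weeks plus 5 extra days.
Each full week contributes one Saturday: 6 so far.
The 5 extra days are Saturday, Sunday, Monday, Tuesday, Wednesday — 1 of them qualifies.
Total: 6 + 1 = 7.

7 Saturdays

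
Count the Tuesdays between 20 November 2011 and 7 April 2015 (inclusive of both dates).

177

20 November 2011 is a Sunday.
That's 1235 days from start to end, counting both.
1235 = 7 × 176 + 3, so there are 176 full weeks plus 3 extra days.
Each full week contributes one Tuesday: 176 so far.
The 3 extra days are Sun, Mon, Tue — 1 of them qualifies.
Total: 176 + 1 = 177.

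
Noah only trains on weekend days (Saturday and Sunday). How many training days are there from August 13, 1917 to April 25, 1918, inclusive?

72

August 13, 1917 is a Monday.
From August 13, 1917 to April 25, 1918 is 256 days inclusive.
256 = 7 × 36 + 4, so there are 36 full weeks plus 4 extra days.
Each full week contributes 2 weekend days (Sat, Sun): 36 × 2 = 72.
The 4 extra days are Mon, Tue, Wed, Thu — none qualify.
Total: 72 + 0 = 72.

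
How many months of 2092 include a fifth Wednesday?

5

A month has five Wednesdays exactly when Wednesday falls within its first (length − 28) days.
Jan: 31 days, starts Tue → 5 of Tue, Wed, Thu ✓
Feb: 29 days, starts Fri → 5 of Fri
Mar: 31 days, starts Sat → 5 of Sat, Sun, Mon
Apr: 30 days, starts Tue → 5 of Tue, Wed ✓
May: 31 days, starts Thu → 5 of Thu, Fri, Sat
Jun: 30 days, starts Sun → 5 of Sun, Mon
Jul: 31 days, starts Tue → 5 of Tue, Wed, Thu ✓
Aug: 31 days, starts Fri → 5 of Fri, Sat, Sun
Sep: 30 days, starts Mon → 5 of Mon, Tue
Oct: 31 days, starts Wed → 5 of Wed, Thu, Fri ✓
Nov: 30 days, starts Sat → 5 of Sat, Sun
Dec: 31 days, starts Mon → 5 of Mon, Tue, Wed ✓
Months with five Wednesdays: Jan, Apr, Jul, Oct, Dec.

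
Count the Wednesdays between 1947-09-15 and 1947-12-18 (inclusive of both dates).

14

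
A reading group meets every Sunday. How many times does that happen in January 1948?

4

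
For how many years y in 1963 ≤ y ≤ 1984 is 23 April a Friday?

4

Day of week of April 23 in each year:
1963: Tue, 1964: Thu, 1965: Fri ✓, 1966: Sat, 1967: Sun, 1968: Tue, 1969: Wed, 1970: Thu, 1971: Fri ✓, 1972: Sun, 1973: Mon, 1974: Tue, 1975: Wed, 1976: Fri ✓, 1977: Sat, 1978: Sun, 1979: Mon, 1980: Wed, 1981: Thu, 1982: Fri ✓, 1983: Sat, 1984: Mon
Fridays: 1965, 1971, 1976, 1982.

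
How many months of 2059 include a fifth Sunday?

4

A month has five Sundays exactly when Sunday falls within its first (length − 28) days.
Jan: 31 days, starts Wed → 5 of Wed, Thu, Fri
Feb: 28 days, starts Sat → 5 of (none)
Mar: 31 days, starts Sat → 5 of Sat, Sun, Mon ✓
Apr: 30 days, starts Tue → 5 of Tue, Wed
May: 31 days, starts Thu → 5 of Thu, Fri, Sat
Jun: 30 days, starts Sun → 5 of Sun, Mon ✓
Jul: 31 days, starts Tue → 5 of Tue, Wed, Thu
Aug: 31 days, starts Fri → 5 of Fri, Sat, Sun ✓
Sep: 30 days, starts Mon → 5 of Mon, Tue
Oct: 31 days, starts Wed → 5 of Wed, Thu, Fri
Nov: 30 days, starts Sat → 5 of Sat, Sun ✓
Dec: 31 days, starts Mon → 5 of Mon, Tue, Wed
Months with five Sundays: Mar, Jun, Aug, Nov.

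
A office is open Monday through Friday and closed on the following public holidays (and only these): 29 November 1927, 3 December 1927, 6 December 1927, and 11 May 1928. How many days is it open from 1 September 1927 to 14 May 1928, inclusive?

180

1 September 1927 is a Thursday.
That's 257 days from start to end, counting both.
257 = 7 × 36 + 5, so there are 36 full weeks plus 5 extra days.
Each full week contributes 5 weekdays (Mon–Fri): 36 × 5 = 180.
The 5 extra days are Thursday, Friday, Saturday, Sunday, Monday — 3 of them qualify.
Total: 180 + 3 = 183.
Holidays: 29 November 1927 (Tue); 3 December 1927 (Sat); 6 December 1927 (Tue); 11 May 1928 (Fri).
3 of the 4 holidays fall on weekdays; the rest are weekends and were already excluded.
Business days: 183 − 3 = 180.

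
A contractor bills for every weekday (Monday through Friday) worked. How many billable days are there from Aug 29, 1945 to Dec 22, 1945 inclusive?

83 weekdays

Aug 29, 1945 is a Wednesday.
From Aug 29, 1945 to Dec 22, 1945 is 116 days inclusive.
116 = 7 × 16 + 4, so there are 16 full weeks plus 4 extra days.
Each full week contributes 5 weekdays (Mon–Fri): 16 × 5 = 80.
The 4 extra days are Wed, Thu, Fri, Sat — 3 of them qualify.
Total: 80 + 3 = 83.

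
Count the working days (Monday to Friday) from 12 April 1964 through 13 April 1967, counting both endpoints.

784 weekdays

12 April 1964 is a Sunday.
That's 1097 days from start to end, counting both.
1097 = 7 × 156 + 5, so there are 156 full weeks plus 5 extra days.
Each full week contributes 5 weekdays (Mon–Fri): 156 × 5 = 780.
The 5 extra days are Sun, Mon, Tue, Wed, Thu — 4 of them qualify.
Total: 780 + 4 = 784.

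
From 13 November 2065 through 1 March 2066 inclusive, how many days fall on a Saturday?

13 November 2065 is a Friday.
That's 109 days from start to end, counting both.
109 = 7 × 15 + 4, so there are 15 full weeks plus 4 extra days.
Each full week contributes one Saturday: 15 so far.
The 4 extra days are Friday, Saturday, Sunday, Monday — 1 of them qualifies.
Total: 15 + 1 = 16.

16 Saturdays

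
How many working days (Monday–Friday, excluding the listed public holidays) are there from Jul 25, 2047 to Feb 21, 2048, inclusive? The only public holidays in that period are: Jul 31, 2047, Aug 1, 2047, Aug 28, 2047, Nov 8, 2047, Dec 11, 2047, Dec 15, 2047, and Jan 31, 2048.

146

Jul 25, 2047 is a Thursday.
From Jul 25, 2047 to Feb 21, 2048 is 212 days inclusive.
212 = 7 × 30 + 2, so there are 30 full weeks plus 2 extra days.
Each full week contributes 5 weekdays (Mon–Fri): 30 × 5 = 150.
The 2 extra days are Thursday, Friday — 2 of them qualify.
Total: 150 + 2 = 152.
Holidays: Jul 31, 2047 (Wed); Aug 1, 2047 (Thu); Aug 28, 2047 (Wed); Nov 8, 2047 (Fri); Dec 11, 2047 (Wed); Dec 15, 2047 (Sun); Jan 31, 2048 (Fri).
6 of the 7 holidays fall on weekdays; the rest are weekends and were already excluded.
Business days: 152 − 6 = 146.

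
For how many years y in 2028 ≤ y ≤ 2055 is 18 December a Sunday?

Day of week of December 18 in each year:
2028: Mon, 2029: Tue, 2030: Wed, 2031: Thu, 2032: Sat, 2033: Sun ✓, 2034: Mon, 2035: Tue, 2036: Thu, 2037: Fri, 2038: Sat, 2039: Sun ✓, 2040: Tue, 2041: Wed, 2042: Thu, 2043: Fri, 2044: Sun ✓, 2045: Mon, 2046: Tue, 2047: Wed, 2048: Fri, 2049: Sat, 2050: Sun ✓, 2051: Mon, 2052: Wed, 2053: Thu, 2054: Fri, 2055: Sat
Sundays: 2033, 2039, 2044, 2050.

4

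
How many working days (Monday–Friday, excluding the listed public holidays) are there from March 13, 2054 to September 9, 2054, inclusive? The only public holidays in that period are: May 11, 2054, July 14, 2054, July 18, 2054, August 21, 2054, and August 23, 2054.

126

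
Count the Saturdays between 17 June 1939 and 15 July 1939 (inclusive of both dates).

5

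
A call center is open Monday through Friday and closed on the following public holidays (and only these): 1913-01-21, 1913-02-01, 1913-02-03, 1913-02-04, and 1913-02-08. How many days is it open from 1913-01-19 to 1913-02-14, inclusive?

17

1913-01-19 is a Sunday.
The range spans 27 days (inclusive of both endpoints).
27 = 7 × 3 + 6, so there are 3 full weeks plus 6 extra days.
Each full week contributes 5 weekdays (Mon–Fri): 3 × 5 = 15.
The 6 extra days are Sun, Mon, Tue, Wed, Thu, Fri — 5 of them qualify.
Total: 15 + 5 = 20.
Holidays: 1913-01-21 (Tue); 1913-02-01 (Sat); 1913-02-03 (Mon); 1913-02-04 (Tue); 1913-02-08 (Sat).
3 of the 5 holidays fall on weekdays; the rest are weekends and were already excluded.
Business days: 20 − 3 = 17.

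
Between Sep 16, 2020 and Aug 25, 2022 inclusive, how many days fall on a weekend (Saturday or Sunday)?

Sep 16, 2020 is a Wednesday.
That's 709 days from start to end, counting both.
709 = 7 × 101 + 2, so there are 101 full weeks plus 2 extra days.
Each full week contributes 2 weekend days (Sat, Sun): 101 × 2 = 202.
The 2 extra days are Wednesday, Thursday — none qualify.
Total: 202 + 0 = 202.

202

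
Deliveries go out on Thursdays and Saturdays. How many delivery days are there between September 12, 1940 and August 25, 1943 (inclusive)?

September 12, 1940 is a Thursday.
The range spans 1078 days (inclusive of both endpoints).
1078 = 7 × 154, so the span is exactly 154 full weeks.
Each full week contributes 2 days from the set (Thu, Sat): 154 × 2 = 308.

308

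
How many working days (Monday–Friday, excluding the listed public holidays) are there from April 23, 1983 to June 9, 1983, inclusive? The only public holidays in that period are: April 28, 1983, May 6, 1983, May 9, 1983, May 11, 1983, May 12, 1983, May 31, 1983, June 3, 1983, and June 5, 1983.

27 working days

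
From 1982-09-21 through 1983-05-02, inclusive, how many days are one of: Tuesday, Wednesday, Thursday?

1982-09-21 is a Tuesday.
That's 224 days from start to end, counting both.
224 = 7 × 32, so the span is exactly 32 full weeks.
Each full week contributes 3 days from the set (Tue, Wed, Thu): 32 × 3 = 96.

96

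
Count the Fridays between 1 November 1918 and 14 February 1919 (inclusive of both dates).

1 November 1918 is a Friday.
From 1 November 1918 to 14 February 1919 is 106 days inclusive.
106 = 7 × 15 + 1, so there are 15 full weeks plus 1 extra day.
Each full week contributes one Friday: 15 so far.
The 1 extra day is Fri — 1 of them qualifies.
Total: 15 + 1 = 16.

16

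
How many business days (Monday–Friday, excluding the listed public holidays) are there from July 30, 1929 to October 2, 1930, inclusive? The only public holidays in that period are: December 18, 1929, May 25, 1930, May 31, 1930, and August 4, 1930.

306 business days

July 30, 1929 is a Tuesday.
That's 430 days from start to end, counting both.
430 = 7 × 61 + 3, so there are 61 full weeks plus 3 extra days.
Each full week contributes 5 weekdays (Mon–Fri): 61 × 5 = 305.
The 3 extra days are Tuesday, Wednesday, Thursday — 3 of them qualify.
Total: 305 + 3 = 308.
Holidays: December 18, 1929 (Wed); May 25, 1930 (Sun); May 31, 1930 (Sat); August 4, 1930 (Mon).
2 of the 4 holidays fall on weekdays; the rest are weekends and were already excluded.
Business days: 308 − 2 = 306.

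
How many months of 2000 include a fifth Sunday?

5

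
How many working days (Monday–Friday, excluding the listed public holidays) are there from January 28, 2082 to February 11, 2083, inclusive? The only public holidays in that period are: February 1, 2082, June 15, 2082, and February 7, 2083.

January 28, 2082 is a Wednesday.
From January 28, 2082 to February 11, 2083 is 380 days inclusive.
380 = 7 × 54 + 2, so there are 54 full weeks plus 2 extra days.
Each full week contributes 5 weekdays (Mon–Fri): 54 × 5 = 270.
The 2 extra days are Wednesday, Thursday — 2 of them qualify.
Total: 270 + 2 = 272.
Holidays: February 1, 2082 (Sun); June 15, 2082 (Mon); February 7, 2083 (Sun).
1 of the 3 holidays fall on weekdays; the rest are weekends and were already excluded.
Business days: 272 − 1 = 271.

271 working days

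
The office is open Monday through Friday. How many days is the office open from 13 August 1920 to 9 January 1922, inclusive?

367

13 August 1920 is a Friday.
That's 515 days from start to end, counting both.
515 = 7 × 73 + 4, so there are 73 full weeks plus 4 extra days.
Each full week contributes 5 weekdays (Mon–Fri): 73 × 5 = 365.
The 4 extra days are Friday, Saturday, Sunday, Monday — 2 of them qualify.
Total: 365 + 2 = 367.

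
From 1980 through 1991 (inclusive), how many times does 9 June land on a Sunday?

Day of week of June 9 in each year:
1980: Mon, 1981: Tue, 1982: Wed, 1983: Thu, 1984: Sat, 1985: Sun ✓, 1986: Mon, 1987: Tue, 1988: Thu, 1989: Fri, 1990: Sat, 1991: Sun ✓
Sundays: 1985, 1991.

2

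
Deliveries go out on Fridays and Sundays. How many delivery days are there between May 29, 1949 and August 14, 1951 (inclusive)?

May 29, 1949 is a Sunday.
From May 29, 1949 to August 14, 1951 is 808 days inclusive.
808 = 7 × 115 + 3, so there are 115 full weeks plus 3 extra days.
Each full week contributes 2 days from the set (Fri, Sun): 115 × 2 = 230.
The 3 extra days are Sun, Mon, Tue — 1 of them qualifies.
Total: 230 + 1 = 231.

231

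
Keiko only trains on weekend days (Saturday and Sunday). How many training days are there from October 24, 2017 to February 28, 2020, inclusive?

October 24, 2017 is a Tuesday.
The range spans 858 days (inclusive of both endpoints).
858 = 7 × 122 + 4, so there are 122 full weeks plus 4 extra days.
Each full week contributes 2 weekend days (Sat, Sun): 122 × 2 = 244.
The 4 extra days are Tuesday, Wednesday, Thursday, Friday — none qualify.
Total: 244 + 0 = 244.

244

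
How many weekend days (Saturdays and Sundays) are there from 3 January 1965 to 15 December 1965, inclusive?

3 January 1965 is a Sunday.
That's 347 days from start to end, counting both.
347 = 7 × 49 + 4, so there are 49 full weeks plus 4 extra days.
Each full week contributes 2 weekend days (Sat, Sun): 49 × 2 = 98.
The 4 extra days are Sun, Mon, Tue, Wed — 1 of them qualifies.
Total: 98 + 1 = 99.

99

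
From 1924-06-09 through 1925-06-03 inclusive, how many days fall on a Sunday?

51

1924-06-09 is a Monday.
From 1924-06-09 to 1925-06-03 is 360 days inclusive.
360 = 7 × 51 + 3, so there are 51 full weeks plus 3 extra days.
Each full week contributes one Sunday: 51 so far.
The 3 extra days are Mon, Tue, Wed — none qualify.
Total: 51 + 0 = 51.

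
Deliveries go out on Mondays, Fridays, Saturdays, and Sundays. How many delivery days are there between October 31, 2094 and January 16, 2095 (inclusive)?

October 31, 2094 is a Sunday.
From October 31, 2094 to January 16, 2095 is 78 days inclusive.
78 = 7 × 11 + 1, so there are 11 full weeks plus 1 extra day.
Each full week contributes 4 days from the set (Mon, Fri, Sat, Sun): 11 × 4 = 44.
The 1 extra day is Sunday — 1 of them qualifies.
Total: 44 + 1 = 45.

45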